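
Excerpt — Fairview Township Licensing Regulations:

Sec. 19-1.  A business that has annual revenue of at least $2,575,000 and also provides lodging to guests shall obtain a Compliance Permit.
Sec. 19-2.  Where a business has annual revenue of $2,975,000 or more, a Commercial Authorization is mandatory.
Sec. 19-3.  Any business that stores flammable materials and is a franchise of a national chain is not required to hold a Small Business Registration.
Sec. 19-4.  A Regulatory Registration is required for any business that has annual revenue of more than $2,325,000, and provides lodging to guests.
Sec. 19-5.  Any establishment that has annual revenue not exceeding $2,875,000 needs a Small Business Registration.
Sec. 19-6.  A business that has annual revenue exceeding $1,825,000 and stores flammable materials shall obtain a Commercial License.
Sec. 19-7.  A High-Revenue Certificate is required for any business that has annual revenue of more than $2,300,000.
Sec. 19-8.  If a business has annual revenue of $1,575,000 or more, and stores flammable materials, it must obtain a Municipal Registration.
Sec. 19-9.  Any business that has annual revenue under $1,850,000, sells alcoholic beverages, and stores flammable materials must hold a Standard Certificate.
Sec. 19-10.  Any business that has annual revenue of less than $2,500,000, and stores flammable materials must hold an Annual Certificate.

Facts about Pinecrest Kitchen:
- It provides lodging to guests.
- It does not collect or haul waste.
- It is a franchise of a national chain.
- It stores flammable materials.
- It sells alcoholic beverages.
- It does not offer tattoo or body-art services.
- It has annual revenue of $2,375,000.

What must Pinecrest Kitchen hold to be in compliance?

Annual Certificate, Commercial License, High-Revenue Certificate, Municipal Registration, Regulatory Registration

Sec. 19-1. revenue $2,375,000 < $2,575,000; provides lodging to guests → Compliance Permit not required.
Sec. 19-2. revenue $2,375,000 < $2,975,000 → Commercial Authorization not required.
Sec. 19-3. stores flammable materials; is a franchise of a national chain → exempt from Small Business Registration.
Sec. 19-4. revenue $2,375,000 > $2,325,000; provides lodging to guests → Regulatory Registration required.
Sec. 19-5. revenue $2,375,000 ≤ $2,875,000 → Small Business Registration required.
Sec. 19-6. revenue $2,375,000 > $1,825,000; stores flammable materials → Commercial License required.
Sec. 19-7. revenue $2,375,000 > $2,300,000 → High-Revenue Certificate required.
Sec. 19-8. revenue $2,375,000 ≥ $1,575,000; stores flammable materials → Municipal Registration required.
Sec. 19-9. revenue $2,375,000 ≥ $1,850,000; sells alcoholic beverages; stores flammable materials → Standard Certificate not required.
Sec. 19-10. revenue $2,375,000 < $2,500,000; stores flammable materials → Annual Certificate required.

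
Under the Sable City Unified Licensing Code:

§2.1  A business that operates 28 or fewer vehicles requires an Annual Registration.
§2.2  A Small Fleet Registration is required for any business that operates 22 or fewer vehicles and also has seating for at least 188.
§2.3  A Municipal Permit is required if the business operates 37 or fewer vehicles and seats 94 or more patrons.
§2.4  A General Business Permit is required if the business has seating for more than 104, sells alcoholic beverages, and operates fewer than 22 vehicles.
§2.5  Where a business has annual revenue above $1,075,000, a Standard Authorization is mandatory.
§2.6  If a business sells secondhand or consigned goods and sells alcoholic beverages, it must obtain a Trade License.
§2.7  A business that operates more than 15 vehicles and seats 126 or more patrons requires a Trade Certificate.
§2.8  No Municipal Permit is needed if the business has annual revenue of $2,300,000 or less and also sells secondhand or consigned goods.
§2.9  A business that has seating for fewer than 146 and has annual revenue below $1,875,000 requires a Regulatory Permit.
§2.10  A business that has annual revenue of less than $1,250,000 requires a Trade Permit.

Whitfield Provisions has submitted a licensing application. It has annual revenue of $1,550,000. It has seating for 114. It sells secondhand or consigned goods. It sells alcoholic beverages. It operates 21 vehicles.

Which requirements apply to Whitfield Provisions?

§2.1 vehicles 21 ≤ 28 → Annual Registration required.
§2.2 vehicles 21 ≤ 22; seating 114 < 188 → Small Fleet Registration not required.
§2.3 vehicles 21 ≤ 37; seating 114 ≥ 94 → Municipal Permit required.
§2.4 seating 114 > 104; sells alcoholic beverages; vehicles 21 < 22 → General Business Permit required.
§2.5 revenue $1,550,000 > $1,075,000 → Standard Authorization required.
§2.6 sells secondhand or consigned goods; sells alcoholic beverages → Trade License required.
§2.7 vehicles 21 > 15; seating 114 < 126 → Trade Certificate not required.
§2.8 revenue $1,550,000 ≤ $2,300,000; sells secondhand or consigned goods → exempt from Municipal Permit.
§2.9 seating 114 < 146; revenue $1,550,000 < $1,875,000 → Regulatory Permit required.
§2.10 revenue $1,550,000 ≥ $1,250,000 → Trade Permit not required.

Annual Registration, General Business Permit, Regulatory Permit, Standard Authorization, Trade License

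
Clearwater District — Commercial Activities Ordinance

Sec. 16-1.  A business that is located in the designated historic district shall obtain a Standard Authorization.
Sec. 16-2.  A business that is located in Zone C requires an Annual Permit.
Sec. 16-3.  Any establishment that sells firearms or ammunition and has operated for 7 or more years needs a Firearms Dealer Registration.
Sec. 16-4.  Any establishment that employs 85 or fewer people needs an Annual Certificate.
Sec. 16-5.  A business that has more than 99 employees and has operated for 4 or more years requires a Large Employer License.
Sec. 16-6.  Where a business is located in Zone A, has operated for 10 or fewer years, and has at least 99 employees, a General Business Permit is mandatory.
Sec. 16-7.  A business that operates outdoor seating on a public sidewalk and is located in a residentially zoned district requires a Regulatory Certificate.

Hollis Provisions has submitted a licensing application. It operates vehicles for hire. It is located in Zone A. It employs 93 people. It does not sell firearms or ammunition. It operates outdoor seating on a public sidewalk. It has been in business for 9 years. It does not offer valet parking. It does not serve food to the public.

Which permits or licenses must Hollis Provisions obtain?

None

Sec. 16-1. is located in Zone A (not: is located in the designated historic district) → Standard Authorization not required.
Sec. 16-2. is located in Zone A (not: is located in Zone C) → Annual Permit not required.
Sec. 16-3. does not sell firearms or ammunition; years in business 9 ≥ 7 → Firearms Dealer Registration not required.
Sec. 16-4. employees 93 > 85 → Annual Certificate not required.
Sec. 16-5. employees 93 ≤ 99; years in business 9 ≥ 4 → Large Employer License not required.
Sec. 16-6. is located in Zone A; years in business 9 ≤ 10; employees 93 < 99 → General Business Permit not required.
Sec. 16-7. operates outdoor seating on a public sidewalk; is located in Zone A (not: is located in a residentially zoned district) → Regulatory Certificate not required.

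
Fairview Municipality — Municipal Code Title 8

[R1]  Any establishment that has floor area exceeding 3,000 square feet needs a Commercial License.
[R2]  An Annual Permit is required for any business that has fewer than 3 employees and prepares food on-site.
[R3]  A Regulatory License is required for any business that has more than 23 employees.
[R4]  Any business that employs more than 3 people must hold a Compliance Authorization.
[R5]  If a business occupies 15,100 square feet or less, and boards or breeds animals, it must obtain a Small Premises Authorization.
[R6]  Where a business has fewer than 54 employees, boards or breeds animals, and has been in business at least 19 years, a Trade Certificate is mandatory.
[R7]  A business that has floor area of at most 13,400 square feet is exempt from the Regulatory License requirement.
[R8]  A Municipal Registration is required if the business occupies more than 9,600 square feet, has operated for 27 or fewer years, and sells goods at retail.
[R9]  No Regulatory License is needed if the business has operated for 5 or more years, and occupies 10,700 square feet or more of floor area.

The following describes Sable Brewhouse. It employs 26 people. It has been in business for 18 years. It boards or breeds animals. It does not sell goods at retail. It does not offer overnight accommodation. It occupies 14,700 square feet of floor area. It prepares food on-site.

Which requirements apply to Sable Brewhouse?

[R1] floor area 14,700 square feet > 3,000 square feet → Commercial License required.
[R2] employees 26 ≥ 3; prepares food on-site → Annual Permit not required.
[R3] employees 26 > 23 → Regulatory License required.
[R4] employees 26 > 3 → Compliance Authorization required.
[R5] floor area 14,700 square feet ≤ 15,100 square feet; boards or breeds animals → Small Premises Authorization required.
[R6] employees 26 < 54; boards or breeds animals; years in business 18 < 19 → Trade Certificate not required.
[R7] floor area 14,700 square feet > 13,400 square feet → Regulatory License exemption does not apply.
[R8] floor area 14,700 square feet > 9,600 square feet; years in business 18 ≤ 27; does not sell goods at retail → Municipal Registration not required.
[R9] years in business 18 ≥ 5; floor area 14,700 square feet ≥ 10,700 square feet → exempt from Regulatory License.

Commercial License, Compliance Authorization, Small Premises Authorization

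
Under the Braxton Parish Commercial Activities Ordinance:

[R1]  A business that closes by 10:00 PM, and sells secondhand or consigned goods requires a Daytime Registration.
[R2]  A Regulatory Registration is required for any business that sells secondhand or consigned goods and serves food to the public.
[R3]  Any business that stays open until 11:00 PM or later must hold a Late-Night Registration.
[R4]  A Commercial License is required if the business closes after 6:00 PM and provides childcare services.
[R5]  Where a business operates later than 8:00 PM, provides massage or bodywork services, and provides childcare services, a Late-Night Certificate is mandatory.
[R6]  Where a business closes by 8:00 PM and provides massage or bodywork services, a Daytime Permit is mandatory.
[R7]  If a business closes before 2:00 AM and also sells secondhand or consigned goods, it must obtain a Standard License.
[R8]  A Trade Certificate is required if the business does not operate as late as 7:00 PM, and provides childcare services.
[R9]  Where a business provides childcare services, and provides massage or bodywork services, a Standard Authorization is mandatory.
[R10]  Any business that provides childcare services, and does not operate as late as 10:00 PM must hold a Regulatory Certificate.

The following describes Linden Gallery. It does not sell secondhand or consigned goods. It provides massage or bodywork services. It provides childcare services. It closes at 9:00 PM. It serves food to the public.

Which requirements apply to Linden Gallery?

Commercial License, Late-Night Certificate, Regulatory Certificate, Standard Authorization

[R1] closes 9:00 PM, at/before 10:00 PM; does not sell secondhand or consigned goods → Daytime Registration not required.
[R2] does not sell secondhand or consigned goods; serves food to the public → Regulatory Registration not required.
[R3] closes 9:00 PM, at/before 11:00 PM → Late-Night Registration not required.
[R4] closes 9:00 PM, after 6:00 PM; provides childcare services → Commercial License required.
[R5] closes 9:00 PM, after 8:00 PM; provides massage or bodywork services; provides childcare services → Late-Night Certificate required.
[R6] closes 9:00 PM, after 8:00 PM; provides massage or bodywork services → Daytime Permit not required.
[R7] closes 9:00 PM, at/before 2:00 AM; does not sell secondhand or consigned goods → Standard License not required.
[R8] closes 9:00 PM, after 7:00 PM; provides childcare services → Trade Certificate not required.
[R9] provides childcare services; provides massage or bodywork services → Standard Authorization required.
[R10] provides childcare services; closes 9:00 PM, at/before 10:00 PM → Regulatory Certificate required.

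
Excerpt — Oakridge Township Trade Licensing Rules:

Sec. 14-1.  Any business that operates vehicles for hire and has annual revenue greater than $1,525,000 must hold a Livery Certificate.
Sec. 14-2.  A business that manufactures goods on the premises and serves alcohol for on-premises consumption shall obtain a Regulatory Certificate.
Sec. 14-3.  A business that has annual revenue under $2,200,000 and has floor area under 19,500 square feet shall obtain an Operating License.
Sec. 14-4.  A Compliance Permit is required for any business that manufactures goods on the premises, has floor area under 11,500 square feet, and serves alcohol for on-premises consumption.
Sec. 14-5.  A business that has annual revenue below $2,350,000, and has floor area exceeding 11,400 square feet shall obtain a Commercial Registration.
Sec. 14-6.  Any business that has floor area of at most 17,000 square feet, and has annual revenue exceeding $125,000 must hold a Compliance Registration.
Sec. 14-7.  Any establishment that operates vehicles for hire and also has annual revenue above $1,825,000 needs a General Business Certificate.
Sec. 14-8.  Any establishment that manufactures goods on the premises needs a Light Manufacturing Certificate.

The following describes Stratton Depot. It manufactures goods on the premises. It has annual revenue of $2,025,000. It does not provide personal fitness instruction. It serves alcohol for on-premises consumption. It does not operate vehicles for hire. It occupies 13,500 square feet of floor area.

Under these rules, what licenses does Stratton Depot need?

Sec. 14-1. does not operate vehicles for hire; revenue $2,025,000 > $1,525,000 → Livery Certificate not required.
Sec. 14-2. manufactures goods on the premises; serves alcohol for on-premises consumption → Regulatory Certificate required.
Sec. 14-3. revenue $2,025,000 < $2,200,000; floor area 13,500 square feet < 19,500 square feet → Operating License required.
Sec. 14-4. manufactures goods on the premises; floor area 13,500 square feet ≥ 11,500 square feet; serves alcohol for on-premises consumption → Compliance Permit not required.
Sec. 14-5. revenue $2,025,000 < $2,350,000; floor area 13,500 square feet > 11,400 square feet → Commercial Registration required.
Sec. 14-6. floor area 13,500 square feet ≤ 17,000 square feet; revenue $2,025,000 > $125,000 → Compliance Registration required.
Sec. 14-7. does not operate vehicles for hire; revenue $2,025,000 > $1,825,000 → General Business Certificate not required.
Sec. 14-8. manufactures goods on the premises → Light Manufacturing Certificate required.

Commercial Registration, Compliance Registration, Light Manufacturing Certificate, Operating License, Regulatory Certificate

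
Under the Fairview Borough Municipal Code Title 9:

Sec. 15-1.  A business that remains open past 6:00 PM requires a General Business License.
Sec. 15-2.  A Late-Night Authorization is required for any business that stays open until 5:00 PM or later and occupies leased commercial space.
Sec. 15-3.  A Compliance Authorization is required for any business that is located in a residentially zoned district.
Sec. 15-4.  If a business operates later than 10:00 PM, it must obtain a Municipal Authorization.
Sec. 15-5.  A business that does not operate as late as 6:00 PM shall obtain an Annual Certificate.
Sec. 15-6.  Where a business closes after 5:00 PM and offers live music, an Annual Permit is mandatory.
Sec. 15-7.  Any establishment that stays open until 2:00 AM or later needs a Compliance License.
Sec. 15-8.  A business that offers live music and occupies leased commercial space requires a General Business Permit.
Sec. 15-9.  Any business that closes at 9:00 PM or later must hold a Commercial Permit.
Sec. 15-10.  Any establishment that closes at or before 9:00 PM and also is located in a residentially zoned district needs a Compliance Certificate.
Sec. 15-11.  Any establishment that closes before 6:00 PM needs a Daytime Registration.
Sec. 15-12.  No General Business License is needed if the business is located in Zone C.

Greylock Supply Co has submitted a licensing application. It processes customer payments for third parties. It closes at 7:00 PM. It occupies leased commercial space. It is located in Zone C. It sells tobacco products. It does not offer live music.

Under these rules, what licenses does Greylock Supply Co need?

Sec. 15-1. closes 7:00 PM, after 6:00 PM → General Business License required.
Sec. 15-2. closes 7:00 PM, after 5:00 PM; occupies leased commercial space → Late-Night Authorization required.
Sec. 15-3. is located in Zone C (not: is located in a residentially zoned district) → Compliance Authorization not required.
Sec. 15-4. closes 7:00 PM, at/before 10:00 PM → Municipal Authorization not required.
Sec. 15-5. closes 7:00 PM, after 6:00 PM → Annual Certificate not required.
Sec. 15-6. closes 7:00 PM, after 5:00 PM; does not offer live music → Annual Permit not required.
Sec. 15-7. closes 7:00 PM, at/before 2:00 AM → Compliance License not required.
Sec. 15-8. does not offer live music; occupies leased commercial space → General Business Permit not required.
Sec. 15-9. closes 7:00 PM, at/before 9:00 PM → Commercial Permit not required.
Sec. 15-10. closes 7:00 PM, at/before 9:00 PM; is located in Zone C (not: is located in a residentially zoned district) → Compliance Certificate not required.
Sec. 15-11. closes 7:00 PM, after 6:00 PM → Daytime Registration not required.
Sec. 15-12. is located in Zone C → exempt from General Business License.

Late-Night Authorization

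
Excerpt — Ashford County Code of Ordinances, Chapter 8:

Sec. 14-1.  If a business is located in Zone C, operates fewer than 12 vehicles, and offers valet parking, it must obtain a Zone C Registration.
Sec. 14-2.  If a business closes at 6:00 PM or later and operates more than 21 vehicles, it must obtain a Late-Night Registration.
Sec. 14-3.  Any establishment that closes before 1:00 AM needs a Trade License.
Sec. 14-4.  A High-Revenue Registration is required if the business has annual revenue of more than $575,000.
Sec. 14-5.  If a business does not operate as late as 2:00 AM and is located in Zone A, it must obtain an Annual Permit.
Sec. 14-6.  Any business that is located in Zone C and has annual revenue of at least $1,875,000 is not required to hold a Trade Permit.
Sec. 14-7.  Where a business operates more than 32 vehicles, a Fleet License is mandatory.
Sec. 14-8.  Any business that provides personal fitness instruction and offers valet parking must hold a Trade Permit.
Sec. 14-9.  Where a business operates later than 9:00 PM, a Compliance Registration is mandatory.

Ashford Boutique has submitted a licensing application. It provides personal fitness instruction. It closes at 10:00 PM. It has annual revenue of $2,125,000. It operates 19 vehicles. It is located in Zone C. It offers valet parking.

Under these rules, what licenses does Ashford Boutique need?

Sec. 14-1. is located in Zone C; vehicles 19 ≥ 12; offers valet parking → Zone C Registration not required.
Sec. 14-2. closes 10:00 PM, after 6:00 PM; vehicles 19 ≤ 21 → Late-Night Registration not required.
Sec. 14-3. closes 10:00 PM, at/before 1:00 AM → Trade License required.
Sec. 14-4. revenue $2,125,000 > $575,000 → High-Revenue Registration required.
Sec. 14-5. closes 10:00 PM, at/before 2:00 AM; is located in Zone C (not: is located in Zone A) → Annual Permit not required.
Sec. 14-6. is located in Zone C; revenue $2,125,000 ≥ $1,875,000 → exempt from Trade Permit.
Sec. 14-7. vehicles 19 ≤ 32 → Fleet License not required.
Sec. 14-8. provides personal fitness instruction; offers valet parking → Trade Permit required.
Sec. 14-9. closes 10:00 PM, after 9:00 PM → Compliance Registration required.

Compliance Registration, High-Revenue Registration, Trade License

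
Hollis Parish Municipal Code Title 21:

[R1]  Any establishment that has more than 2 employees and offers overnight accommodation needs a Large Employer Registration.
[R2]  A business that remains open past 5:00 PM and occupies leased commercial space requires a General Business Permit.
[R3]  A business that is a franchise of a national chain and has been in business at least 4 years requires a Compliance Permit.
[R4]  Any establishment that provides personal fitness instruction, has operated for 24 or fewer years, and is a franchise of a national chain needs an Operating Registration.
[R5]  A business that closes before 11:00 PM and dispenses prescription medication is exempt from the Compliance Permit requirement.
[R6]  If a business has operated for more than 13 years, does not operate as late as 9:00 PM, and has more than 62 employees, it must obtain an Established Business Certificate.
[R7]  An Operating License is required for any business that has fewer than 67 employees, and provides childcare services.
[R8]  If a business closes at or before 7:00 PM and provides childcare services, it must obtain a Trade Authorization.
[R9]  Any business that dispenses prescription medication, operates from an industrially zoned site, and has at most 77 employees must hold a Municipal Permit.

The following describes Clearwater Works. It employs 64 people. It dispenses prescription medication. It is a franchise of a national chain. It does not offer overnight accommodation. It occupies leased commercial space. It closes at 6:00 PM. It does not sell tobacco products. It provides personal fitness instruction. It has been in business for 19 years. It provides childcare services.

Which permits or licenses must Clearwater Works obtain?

Established Business Certificate, General Business Permit, Operating License, Operating Registration, Trade Authorization

[R1] employees 64 > 2; does not offer overnight accommodation → Large Employer Registration not required.
[R2] closes 6:00 PM, after 5:00 PM; occupies leased commercial space → General Business Permit required.
[R3] is a franchise of a national chain; years in business 19 ≥ 4 → Compliance Permit required.
[R4] provides personal fitness instruction; years in business 19 ≤ 24; is a franchise of a national chain → Operating Registration required.
[R5] closes 6:00 PM, at/before 11:00 PM; dispenses prescription medication → exempt from Compliance Permit.
[R6] years in business 19 > 13; closes 6:00 PM, at/before 9:00 PM; employees 64 > 62 → Established Business Certificate required.
[R7] employees 64 < 67; provides childcare services → Operating License required.
[R8] closes 6:00 PM, at/before 7:00 PM; provides childcare services → Trade Authorization required.
[R9] dispenses prescription medication; occupies leased commercial space (not: operates from an industrially zoned site); employees 64 ≤ 77 → Municipal Permit not required.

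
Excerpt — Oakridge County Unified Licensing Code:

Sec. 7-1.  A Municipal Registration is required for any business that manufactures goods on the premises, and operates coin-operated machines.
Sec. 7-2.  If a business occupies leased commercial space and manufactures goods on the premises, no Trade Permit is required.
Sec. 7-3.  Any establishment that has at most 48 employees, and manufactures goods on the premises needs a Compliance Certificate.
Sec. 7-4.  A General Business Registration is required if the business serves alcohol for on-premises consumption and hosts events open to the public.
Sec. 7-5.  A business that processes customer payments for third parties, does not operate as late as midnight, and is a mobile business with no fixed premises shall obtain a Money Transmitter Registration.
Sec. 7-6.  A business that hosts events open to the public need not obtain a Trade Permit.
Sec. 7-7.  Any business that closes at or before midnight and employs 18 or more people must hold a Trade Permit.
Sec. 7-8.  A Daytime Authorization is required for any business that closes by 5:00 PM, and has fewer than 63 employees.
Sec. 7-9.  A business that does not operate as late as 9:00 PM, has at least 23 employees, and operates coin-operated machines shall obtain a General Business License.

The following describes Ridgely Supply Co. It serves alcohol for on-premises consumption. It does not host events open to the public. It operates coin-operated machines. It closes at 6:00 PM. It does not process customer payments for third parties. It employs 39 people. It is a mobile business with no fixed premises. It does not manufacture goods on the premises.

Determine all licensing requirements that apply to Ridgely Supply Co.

General Business License, Trade Permit

Sec. 7-1. does not manufacture goods on the premises; operates coin-operated machines → Municipal Registration not required.
Sec. 7-2. is a mobile business with no fixed premises (not: occupies leased commercial space); does not manufacture goods on the premises → Trade Permit exemption does not apply.
Sec. 7-3. employees 39 ≤ 48; does not manufacture goods on the premises → Compliance Certificate not required.
Sec. 7-4. serves alcohol for on-premises consumption; does not host events open to the public → General Business Registration not required.
Sec. 7-5. does not process customer payments for third parties; closes 6:00 PM, at/before midnight; is a mobile business with no fixed premises → Money Transmitter Registration not required.
Sec. 7-6. does not host events open to the public → Trade Permit exemption does not apply.
Sec. 7-7. closes 6:00 PM, at/before midnight; employees 39 ≥ 18 → Trade Permit required.
Sec. 7-8. closes 6:00 PM, after 5:00 PM; employees 39 < 63 → Daytime Authorization not required.
Sec. 7-9. closes 6:00 PM, at/before 9:00 PM; employees 39 ≥ 23; operates coin-operated machines → General Business License required.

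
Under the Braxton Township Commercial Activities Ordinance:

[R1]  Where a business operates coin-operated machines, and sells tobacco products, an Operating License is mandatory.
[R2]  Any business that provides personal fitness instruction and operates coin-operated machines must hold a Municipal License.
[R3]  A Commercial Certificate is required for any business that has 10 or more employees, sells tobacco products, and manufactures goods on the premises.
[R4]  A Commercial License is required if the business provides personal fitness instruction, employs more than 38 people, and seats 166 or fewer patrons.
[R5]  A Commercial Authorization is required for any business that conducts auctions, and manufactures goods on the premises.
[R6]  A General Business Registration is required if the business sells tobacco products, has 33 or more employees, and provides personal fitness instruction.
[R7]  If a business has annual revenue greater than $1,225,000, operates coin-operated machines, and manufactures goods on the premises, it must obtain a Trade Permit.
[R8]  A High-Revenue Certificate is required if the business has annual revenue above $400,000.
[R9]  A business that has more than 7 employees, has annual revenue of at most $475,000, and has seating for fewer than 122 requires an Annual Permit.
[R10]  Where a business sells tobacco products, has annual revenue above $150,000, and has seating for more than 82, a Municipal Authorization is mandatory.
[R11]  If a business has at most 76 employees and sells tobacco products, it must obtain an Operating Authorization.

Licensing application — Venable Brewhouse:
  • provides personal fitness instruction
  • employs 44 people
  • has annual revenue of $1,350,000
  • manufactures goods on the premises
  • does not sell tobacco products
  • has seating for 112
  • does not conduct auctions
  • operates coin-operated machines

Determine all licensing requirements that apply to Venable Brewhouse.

Commercial License, High-Revenue Certificate, Municipal License, Trade Permit

[R1] operates coin-operated machines; does not sell tobacco products → Operating License not required.
[R2] provides personal fitness instruction; operates coin-operated machines → Municipal License required.
[R3] employees 44 ≥ 10; does not sell tobacco products; manufactures goods on the premises → Commercial Certificate not required.
[R4] provides personal fitness instruction; employees 44 > 38; seating 112 ≤ 166 → Commercial License required.
[R5] does not conduct auctions; manufactures goods on the premises → Commercial Authorization not required.
[R6] does not sell tobacco products; employees 44 ≥ 33; provides personal fitness instruction → General Business Registration not required.
[R7] revenue $1,350,000 > $1,225,000; operates coin-operated machines; manufactures goods on the premises → Trade Permit required.
[R8] revenue $1,350,000 > $400,000 → High-Revenue Certificate required.
[R9] employees 44 > 7; revenue $1,350,000 > $475,000; seating 112 < 122 → Annual Permit not required.
[R10] does not sell tobacco products; revenue $1,350,000 > $150,000; seating 112 > 82 → Municipal Authorization not required.
[R11] employees 44 ≤ 76; does not sell tobacco products → Operating Authorization not required.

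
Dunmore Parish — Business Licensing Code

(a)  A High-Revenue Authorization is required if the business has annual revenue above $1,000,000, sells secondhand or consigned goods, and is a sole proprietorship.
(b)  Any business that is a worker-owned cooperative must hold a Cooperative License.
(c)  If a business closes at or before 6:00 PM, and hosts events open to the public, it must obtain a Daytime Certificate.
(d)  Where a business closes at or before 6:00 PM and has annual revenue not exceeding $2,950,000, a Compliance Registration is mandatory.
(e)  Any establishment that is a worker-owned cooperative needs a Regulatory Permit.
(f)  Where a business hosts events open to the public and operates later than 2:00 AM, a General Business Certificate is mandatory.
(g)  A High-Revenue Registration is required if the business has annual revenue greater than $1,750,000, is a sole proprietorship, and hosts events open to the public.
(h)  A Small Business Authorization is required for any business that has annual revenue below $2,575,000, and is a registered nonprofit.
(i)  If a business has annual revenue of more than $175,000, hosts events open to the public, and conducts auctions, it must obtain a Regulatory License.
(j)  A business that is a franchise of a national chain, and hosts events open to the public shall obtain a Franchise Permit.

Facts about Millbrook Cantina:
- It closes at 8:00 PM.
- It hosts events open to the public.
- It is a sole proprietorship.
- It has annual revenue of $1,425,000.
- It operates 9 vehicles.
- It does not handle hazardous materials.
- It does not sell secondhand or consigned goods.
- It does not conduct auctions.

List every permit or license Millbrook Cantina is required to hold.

(a) revenue $1,425,000 > $1,000,000; does not sell secondhand or consigned goods; is a sole proprietorship → High-Revenue Authorization not required.
(b) is a sole proprietorship (not: is a worker-owned cooperative) → Cooperative License not required.
(c) closes 8:00 PM, after 6:00 PM; hosts events open to the public → Daytime Certificate not required.
(d) closes 8:00 PM, after 6:00 PM; revenue $1,425,000 ≤ $2,950,000 → Compliance Registration not required.
(e) is a sole proprietorship (not: is a worker-owned cooperative) → Regulatory Permit not required.
(f) hosts events open to the public; closes 8:00 PM, at/before 2:00 AM → General Business Certificate not required.
(g) revenue $1,425,000 ≤ $1,750,000; is a sole proprietorship; hosts events open to the public → High-Revenue Registration not required.
(h) revenue $1,425,000 < $2,575,000; is a sole proprietorship (not: is a registered nonprofit) → Small Business Authorization not required.
(i) revenue $1,425,000 > $175,000; hosts events open to the public; does not conduct auctions → Regulatory License not required.
(j) is a sole proprietorship (not: is a franchise of a national chain); hosts events open to the public → Franchise Permit not required.

None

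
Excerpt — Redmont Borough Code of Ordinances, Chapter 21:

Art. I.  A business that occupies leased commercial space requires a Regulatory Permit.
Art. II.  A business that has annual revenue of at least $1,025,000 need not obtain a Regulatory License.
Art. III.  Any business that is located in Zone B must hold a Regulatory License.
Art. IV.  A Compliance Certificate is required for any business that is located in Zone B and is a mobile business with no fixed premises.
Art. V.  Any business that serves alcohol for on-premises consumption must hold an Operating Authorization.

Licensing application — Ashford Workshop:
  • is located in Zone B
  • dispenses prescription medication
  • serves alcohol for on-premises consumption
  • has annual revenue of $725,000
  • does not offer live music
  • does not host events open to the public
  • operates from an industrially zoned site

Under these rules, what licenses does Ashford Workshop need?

Art. I. operates from an industrially zoned site (not: occupies leased commercial space) → Regulatory Permit not required.
Art. II. revenue $725,000 < $1,025,000 → Regulatory License exemption does not apply.
Art. III. is located in Zone B → Regulatory License required.
Art. IV. is located in Zone B; operates from an industrially zoned site (not: is a mobile business with no fixed premises) → Compliance Certificate not required.
Art. V. serves alcohol for on-premises consumption → Operating Authorization required.

Operating Authorization, Regulatory License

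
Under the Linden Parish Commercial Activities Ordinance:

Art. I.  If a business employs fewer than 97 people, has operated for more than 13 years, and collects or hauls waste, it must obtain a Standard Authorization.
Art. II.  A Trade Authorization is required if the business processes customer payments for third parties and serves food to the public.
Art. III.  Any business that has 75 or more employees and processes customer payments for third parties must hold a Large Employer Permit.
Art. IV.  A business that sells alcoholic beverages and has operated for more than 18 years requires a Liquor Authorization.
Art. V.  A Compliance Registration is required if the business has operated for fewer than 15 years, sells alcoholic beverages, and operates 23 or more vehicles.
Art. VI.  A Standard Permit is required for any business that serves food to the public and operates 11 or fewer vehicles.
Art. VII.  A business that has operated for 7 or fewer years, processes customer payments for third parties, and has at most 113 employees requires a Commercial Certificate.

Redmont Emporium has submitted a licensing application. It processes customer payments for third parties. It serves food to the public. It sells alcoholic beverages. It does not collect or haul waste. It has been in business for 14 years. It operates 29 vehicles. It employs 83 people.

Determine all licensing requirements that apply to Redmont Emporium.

Art. I. employees 83 < 97; years in business 14 > 13; does not collect or haul waste → Standard Authorization not required.
Art. II. processes customer payments for third parties; serves food to the public → Trade Authorization required.
Art. III. employees 83 ≥ 75; processes customer payments for third parties → Large Employer Permit required.
Art. IV. sells alcoholic beverages; years in business 14 ≤ 18 → Liquor Authorization not required.
Art. V. years in business 14 < 15; sells alcoholic beverages; vehicles 29 ≥ 23 → Compliance Registration required.
Art. VI. serves food to the public; vehicles 29 > 11 → Standard Permit not required.
Art. VII. years in business 14 > 7; processes customer payments for third parties; employees 83 ≤ 113 → Commercial Certificate not required.

Compliance Registration, Large Employer Permit, Trade Authorization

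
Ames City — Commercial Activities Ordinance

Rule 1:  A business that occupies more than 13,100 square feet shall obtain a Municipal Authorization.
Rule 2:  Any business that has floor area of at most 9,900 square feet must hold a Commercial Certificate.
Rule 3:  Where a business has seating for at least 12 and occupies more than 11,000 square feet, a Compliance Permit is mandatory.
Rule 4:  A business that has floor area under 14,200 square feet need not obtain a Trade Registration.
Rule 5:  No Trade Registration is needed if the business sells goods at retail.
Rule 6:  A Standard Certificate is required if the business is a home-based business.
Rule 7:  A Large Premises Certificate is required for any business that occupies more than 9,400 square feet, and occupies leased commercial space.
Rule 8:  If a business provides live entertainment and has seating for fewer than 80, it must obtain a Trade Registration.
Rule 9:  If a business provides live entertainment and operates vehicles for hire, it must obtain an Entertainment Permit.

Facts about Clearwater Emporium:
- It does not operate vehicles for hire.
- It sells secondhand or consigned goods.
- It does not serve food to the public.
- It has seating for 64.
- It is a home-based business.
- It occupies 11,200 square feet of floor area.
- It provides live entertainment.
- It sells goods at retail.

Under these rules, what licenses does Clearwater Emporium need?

Rule 1: floor area 11,200 square feet ≤ 13,100 square feet → Municipal Authorization not required.
Rule 2: floor area 11,200 square feet > 9,900 square feet → Commercial Certificate not required.
Rule 3: seating 64 ≥ 12; floor area 11,200 square feet > 11,000 square feet → Compliance Permit required.
Rule 4: floor area 11,200 square feet < 14,200 square feet → exempt from Trade Registration.
Rule 5: sells goods at retail → exempt from Trade Registration.
Rule 6: is a home-based business → Standard Certificate required.
Rule 7: floor area 11,200 square feet > 9,400 square feet; is a home-based business (not: occupies leased commercial space) → Large Premises Certificate not required.
Rule 8: provides live entertainment; seating 64 < 80 → Trade Registration required.
Rule 9: provides live entertainment; does not operate vehicles for hire → Entertainment Permit not required.

Compliance Permit, Standard Certificate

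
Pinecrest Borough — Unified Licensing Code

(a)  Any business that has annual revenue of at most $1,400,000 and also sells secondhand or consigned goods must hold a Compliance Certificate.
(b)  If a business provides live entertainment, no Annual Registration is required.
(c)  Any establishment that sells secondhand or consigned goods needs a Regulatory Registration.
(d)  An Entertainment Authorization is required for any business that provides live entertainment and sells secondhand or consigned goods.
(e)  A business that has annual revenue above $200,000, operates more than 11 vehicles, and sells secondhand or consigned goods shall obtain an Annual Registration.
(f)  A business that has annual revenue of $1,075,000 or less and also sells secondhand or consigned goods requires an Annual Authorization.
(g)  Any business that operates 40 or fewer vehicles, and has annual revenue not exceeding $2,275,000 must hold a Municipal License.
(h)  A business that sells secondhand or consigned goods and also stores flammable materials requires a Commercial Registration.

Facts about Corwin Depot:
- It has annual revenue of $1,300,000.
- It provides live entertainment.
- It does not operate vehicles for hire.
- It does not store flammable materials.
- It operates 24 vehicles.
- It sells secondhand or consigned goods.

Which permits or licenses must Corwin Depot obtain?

Compliance Certificate, Entertainment Authorization, Municipal License, Regulatory Registration

(a) revenue $1,300,000 ≤ $1,400,000; sells secondhand or consigned goods → Compliance Certificate required.
(b) provides live entertainment → exempt from Annual Registration.
(c) sells secondhand or consigned goods → Regulatory Registration required.
(d) provides live entertainment; sells secondhand or consigned goods → Entertainment Authorization required.
(e) revenue $1,300,000 > $200,000; vehicles 24 > 11; sells secondhand or consigned goods → Annual Registration required.
(f) revenue $1,300,000 > $1,075,000; sells secondhand or consigned goods → Annual Authorization not required.
(g) vehicles 24 ≤ 40; revenue $1,300,000 ≤ $2,275,000 → Municipal License required.
(h) sells secondhand or consigned goods; does not store flammable materials → Commercial Registration not required.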